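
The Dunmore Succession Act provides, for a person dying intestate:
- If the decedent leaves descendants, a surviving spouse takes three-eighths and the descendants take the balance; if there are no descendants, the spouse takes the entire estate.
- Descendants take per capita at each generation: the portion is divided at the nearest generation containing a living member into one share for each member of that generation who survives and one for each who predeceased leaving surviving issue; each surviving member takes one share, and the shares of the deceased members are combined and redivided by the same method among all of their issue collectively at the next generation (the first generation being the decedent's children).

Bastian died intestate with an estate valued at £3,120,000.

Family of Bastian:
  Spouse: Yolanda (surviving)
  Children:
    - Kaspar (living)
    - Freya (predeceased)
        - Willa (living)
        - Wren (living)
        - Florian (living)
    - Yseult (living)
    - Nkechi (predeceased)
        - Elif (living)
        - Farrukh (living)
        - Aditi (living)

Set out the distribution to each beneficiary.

Yolanda takes three-eighths of £3,120,000 = £1,170,000. The remaining £1,950,000 passes to the descendants.
The descendants' portion (£1,950,000) is divided at the children's generation into 4 shares of £487,500. Kaspar and Yseult each take £487,500. The 2 shares of the deceased (Freya and Nkechi) are combined into a pool of £975,000.
That pool (£975,000) is divided at the grandchildren's generation equally among Willa, Wren, Florian, Elif, Farrukh, and Aditi: £162,500 each.

Yolanda: £1,170,000; Kaspar: £487,500; Willa: £162,500; Wren: £162,500; Florian: £162,500; Yseult: £487,500; Elif: £162,500; Farrukh: £162,500; Aditi: £162,500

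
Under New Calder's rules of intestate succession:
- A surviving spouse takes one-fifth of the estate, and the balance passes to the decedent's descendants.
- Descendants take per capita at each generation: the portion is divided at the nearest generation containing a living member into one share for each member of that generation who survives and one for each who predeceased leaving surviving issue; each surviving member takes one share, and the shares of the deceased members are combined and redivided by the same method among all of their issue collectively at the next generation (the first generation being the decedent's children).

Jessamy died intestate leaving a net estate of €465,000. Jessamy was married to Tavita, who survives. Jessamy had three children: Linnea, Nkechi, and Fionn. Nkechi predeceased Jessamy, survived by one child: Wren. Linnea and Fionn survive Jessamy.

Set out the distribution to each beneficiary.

Tavita: €93,000; Linnea: €124,000; Wren: €124,000; Fionn: €124,000

Tavita takes one-fifth of €465,000 = €93,000. The remaining €372,000 passes to the descendants.
The descendants' portion (€372,000) is divided at the children's generation into 3 shares of €124,000. Linnea and Fionn each take €124,000. The remaining share for the deceased Nkechi (€124,000) is carried to the next generation.
That pool (€124,000) passes entirely to Wren, the sole taker at the grandchildren's generation.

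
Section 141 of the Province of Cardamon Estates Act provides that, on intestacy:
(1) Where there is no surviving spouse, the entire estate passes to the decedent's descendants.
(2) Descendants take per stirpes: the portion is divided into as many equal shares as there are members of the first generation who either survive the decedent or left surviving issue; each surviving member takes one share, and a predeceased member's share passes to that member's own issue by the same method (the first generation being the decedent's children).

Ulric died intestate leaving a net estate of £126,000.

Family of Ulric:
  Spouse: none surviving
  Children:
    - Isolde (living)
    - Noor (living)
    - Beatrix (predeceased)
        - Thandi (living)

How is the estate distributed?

Isolde: £42,000; Noor: £42,000; Thandi: £42,000

The entire £126,000 passes to the descendants.
That amount (£126,000) is divided into 3 shares of £42,000: Isolde and Noor each take £42,000; Beatrix's £42,000 share passes to Beatrix's issue.
Beatrix's share (£42,000) passes entirely to Thandi.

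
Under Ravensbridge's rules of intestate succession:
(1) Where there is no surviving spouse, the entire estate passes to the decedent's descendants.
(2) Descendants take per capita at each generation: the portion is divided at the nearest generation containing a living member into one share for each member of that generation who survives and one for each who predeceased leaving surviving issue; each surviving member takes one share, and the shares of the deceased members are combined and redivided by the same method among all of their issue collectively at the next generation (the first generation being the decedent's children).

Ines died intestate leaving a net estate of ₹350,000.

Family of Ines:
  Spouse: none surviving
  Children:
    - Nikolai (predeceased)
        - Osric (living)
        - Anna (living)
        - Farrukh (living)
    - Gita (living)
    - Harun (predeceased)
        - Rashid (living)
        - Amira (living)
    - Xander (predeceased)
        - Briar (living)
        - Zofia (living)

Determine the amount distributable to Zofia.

Zofia receives ₹37,500.

The entire ₹350,000 passes to the descendants.
That amount (₹350,000) is divided at the children's generation into 4 shares of ₹87,500. Gita takes ₹87,500. The 3 shares of the deceased (Nikolai, Harun, and Xander) are combined into a pool of ₹262,500.
That pool (₹262,500) is divided at the grandchildren's generation equally among Osric, Anna, Farrukh, Rashid, Amira, Briar, and Zofia: ₹37,500 each.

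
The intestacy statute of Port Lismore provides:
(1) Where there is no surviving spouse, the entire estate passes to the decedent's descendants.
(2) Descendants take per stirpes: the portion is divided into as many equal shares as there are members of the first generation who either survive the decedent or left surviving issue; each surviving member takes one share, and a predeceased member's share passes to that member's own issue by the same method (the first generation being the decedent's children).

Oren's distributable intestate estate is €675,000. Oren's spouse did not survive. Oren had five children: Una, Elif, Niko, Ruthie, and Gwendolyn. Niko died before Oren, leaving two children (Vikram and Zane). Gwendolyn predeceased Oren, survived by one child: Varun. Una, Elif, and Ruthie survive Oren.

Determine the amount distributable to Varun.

Varun receives €135,000.

The entire €675,000 passes to the descendants.
That amount (€675,000) is divided into 5 shares of €135,000: Una, Elif, and Ruthie each take €135,000; Niko's €135,000 share passes to Niko's issue; Gwendolyn's €135,000 share passes to Gwendolyn's issue.
Niko's share (€135,000) is divided into 2 shares of €67,500: Vikram and Zane each take €67,500.
Gwendolyn's share (€135,000) passes entirely to Varun.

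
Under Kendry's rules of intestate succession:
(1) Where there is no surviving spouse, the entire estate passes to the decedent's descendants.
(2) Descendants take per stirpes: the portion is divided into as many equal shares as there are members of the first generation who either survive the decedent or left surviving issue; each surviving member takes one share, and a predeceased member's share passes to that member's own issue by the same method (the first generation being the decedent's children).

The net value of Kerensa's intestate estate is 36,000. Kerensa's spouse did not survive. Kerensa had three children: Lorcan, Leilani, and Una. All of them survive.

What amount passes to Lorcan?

Lorcan receives 12,000.

The entire 36,000 passes to the descendants.
That amount (36,000) is divided into 3 shares of 12,000: Lorcan, Leilani, and Una each take 12,000.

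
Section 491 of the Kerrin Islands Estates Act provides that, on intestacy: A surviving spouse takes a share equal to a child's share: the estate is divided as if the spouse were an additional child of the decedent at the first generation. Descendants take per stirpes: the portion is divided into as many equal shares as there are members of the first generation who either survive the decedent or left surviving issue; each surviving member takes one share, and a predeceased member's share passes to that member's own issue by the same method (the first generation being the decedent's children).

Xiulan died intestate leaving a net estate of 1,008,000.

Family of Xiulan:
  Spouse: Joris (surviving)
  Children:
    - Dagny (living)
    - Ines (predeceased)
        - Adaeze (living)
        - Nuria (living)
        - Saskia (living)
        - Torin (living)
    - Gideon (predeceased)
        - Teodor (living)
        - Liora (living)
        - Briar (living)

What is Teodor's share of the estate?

Teodor receives 84,000.

The spouse counts as an additional share at the children's level, so there are 4 primary shares of 252,000. Joris takes one such share (252,000).
The children's combined portion (756,000) is divided into 3 shares of 252,000: Dagny takes 252,000; Ines's 252,000 share passes to Ines's issue; Gideon's 252,000 share passes to Gideon's issue.
Ines's share (252,000) is divided into 4 shares of 63,000: Adaeze, Nuria, Saskia, and Torin each take 63,000.
Gideon's share (252,000) is divided into 3 shares of 84,000: Teodor, Liora, and Briar each take 84,000.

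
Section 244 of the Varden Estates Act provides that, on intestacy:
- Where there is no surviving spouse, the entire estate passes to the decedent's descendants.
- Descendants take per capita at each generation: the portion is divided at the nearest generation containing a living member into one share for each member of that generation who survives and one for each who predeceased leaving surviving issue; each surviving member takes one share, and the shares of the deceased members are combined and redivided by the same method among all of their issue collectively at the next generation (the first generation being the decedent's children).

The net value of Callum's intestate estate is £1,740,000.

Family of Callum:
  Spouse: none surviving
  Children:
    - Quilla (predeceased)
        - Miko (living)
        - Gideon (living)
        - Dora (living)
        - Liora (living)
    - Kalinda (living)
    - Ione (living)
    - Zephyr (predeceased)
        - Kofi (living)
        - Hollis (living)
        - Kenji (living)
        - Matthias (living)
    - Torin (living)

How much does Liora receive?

Liora receives £87,000.

The entire £1,740,000 passes to the descendants.
That amount (£1,740,000) is divided at the children's generation into 5 shares of £348,000. Kalinda, Ione, and Torin each take £348,000. The 2 shares of the deceased (Quilla and Zephyr) are combined into a pool of £696,000.
That pool (£696,000) is divided at the grandchildren's generation equally among Miko, Gideon, Dora, Liora, Kofi, Hollis, Kenji, and Matthias: £87,000 each.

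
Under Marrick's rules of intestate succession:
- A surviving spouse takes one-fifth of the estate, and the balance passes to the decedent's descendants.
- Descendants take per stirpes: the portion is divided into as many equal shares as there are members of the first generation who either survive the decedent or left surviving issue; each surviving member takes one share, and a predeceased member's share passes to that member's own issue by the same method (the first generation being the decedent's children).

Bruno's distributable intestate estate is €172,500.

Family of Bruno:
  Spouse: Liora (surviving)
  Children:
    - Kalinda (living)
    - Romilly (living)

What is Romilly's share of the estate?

Romilly receives €69,000.

Liora takes one-fifth of €172,500 = €34,500. The remaining €138,000 passes to the descendants.
The descendants' portion (€138,000) is divided into 2 shares of €69,000: Kalinda and Romilly each take €69,000.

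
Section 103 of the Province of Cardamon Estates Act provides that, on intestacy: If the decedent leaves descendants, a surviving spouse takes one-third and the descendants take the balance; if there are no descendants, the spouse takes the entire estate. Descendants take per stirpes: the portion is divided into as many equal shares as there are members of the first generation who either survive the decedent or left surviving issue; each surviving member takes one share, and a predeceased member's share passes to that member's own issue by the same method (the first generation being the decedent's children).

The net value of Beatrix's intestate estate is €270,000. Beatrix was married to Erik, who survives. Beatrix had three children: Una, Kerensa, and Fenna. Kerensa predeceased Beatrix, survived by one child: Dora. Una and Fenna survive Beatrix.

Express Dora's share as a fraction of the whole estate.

Erik takes one-third of €270,000 = €90,000. The remaining €180,000 passes to the descendants.
The descendants' portion (€180,000) is divided into 3 shares of €60,000: Una and Fenna each take €60,000; Kerensa's €60,000 share passes to Kerensa's issue.
Kerensa's share (€60,000) passes entirely to Dora.

Dora receives 2/9 of the estate.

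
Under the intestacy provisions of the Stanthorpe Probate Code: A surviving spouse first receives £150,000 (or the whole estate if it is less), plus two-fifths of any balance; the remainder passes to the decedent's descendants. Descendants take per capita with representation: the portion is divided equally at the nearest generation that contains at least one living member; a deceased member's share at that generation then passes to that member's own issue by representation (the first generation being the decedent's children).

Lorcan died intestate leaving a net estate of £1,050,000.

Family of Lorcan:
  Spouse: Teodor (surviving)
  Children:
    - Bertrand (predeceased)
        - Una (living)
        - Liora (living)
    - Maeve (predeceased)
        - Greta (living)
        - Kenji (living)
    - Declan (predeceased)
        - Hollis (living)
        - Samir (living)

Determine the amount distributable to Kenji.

Teodor first takes £150,000, leaving a balance of £900,000. Teodor then takes two-fifths of the balance (£360,000), for a total of £510,000. The remaining £540,000 passes to the descendants.
No child survives, so the initial division is made at the grandchildren's generation.
The descendants' portion (£540,000) is divided into 6 shares of £90,000: Una, Liora, Greta, Kenji, Hollis, and Samir each take £90,000.

Kenji receives £90,000.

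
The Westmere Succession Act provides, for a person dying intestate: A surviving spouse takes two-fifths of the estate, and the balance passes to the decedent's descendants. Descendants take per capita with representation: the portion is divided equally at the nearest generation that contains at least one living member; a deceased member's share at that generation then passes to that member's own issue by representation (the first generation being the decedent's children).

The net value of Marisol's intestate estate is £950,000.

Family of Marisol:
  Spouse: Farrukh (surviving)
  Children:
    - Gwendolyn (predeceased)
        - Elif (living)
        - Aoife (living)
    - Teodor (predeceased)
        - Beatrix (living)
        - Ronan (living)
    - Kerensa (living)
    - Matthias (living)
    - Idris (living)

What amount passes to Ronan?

Farrukh takes two-fifths of £950,000 = £380,000. The remaining £570,000 passes to the descendants.
The descendants' portion (£570,000) is divided into 5 shares of £114,000: Kerensa, Matthias, and Idris each take £114,000; Gwendolyn's £114,000 share passes to Gwendolyn's issue; Teodor's £114,000 share passes to Teodor's issue.
Gwendolyn's share (£114,000) is divided into 2 shares of £57,000: Elif and Aoife each take £57,000.
Teodor's share (£114,000) is divided into 2 shares of £57,000: Beatrix and Ronan each take £57,000.

Ronan receives £57,000.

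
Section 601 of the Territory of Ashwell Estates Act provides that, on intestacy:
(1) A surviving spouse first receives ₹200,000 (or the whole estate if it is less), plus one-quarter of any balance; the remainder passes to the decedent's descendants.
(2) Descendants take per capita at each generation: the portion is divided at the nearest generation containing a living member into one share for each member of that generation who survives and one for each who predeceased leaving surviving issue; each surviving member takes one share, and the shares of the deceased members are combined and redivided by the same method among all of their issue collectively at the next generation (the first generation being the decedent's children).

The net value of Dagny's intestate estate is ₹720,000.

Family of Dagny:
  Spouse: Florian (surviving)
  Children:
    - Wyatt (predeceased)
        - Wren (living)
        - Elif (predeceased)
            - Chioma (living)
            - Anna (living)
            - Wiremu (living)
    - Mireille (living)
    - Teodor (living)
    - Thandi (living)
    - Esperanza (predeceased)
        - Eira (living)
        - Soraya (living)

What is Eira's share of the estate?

Eira receives ₹39,000.

Florian first takes ₹200,000, leaving a balance of ₹520,000. Florian then takes one-quarter of the balance (₹130,000), for a total of ₹330,000. The remaining ₹390,000 passes to the descendants.
The descendants' portion (₹390,000) is divided at the children's generation into 5 shares of ₹78,000. Mireille, Teodor, and Thandi each take ₹78,000. The 2 shares of the deceased (Wyatt and Esperanza) are combined into a pool of ₹156,000.
That pool (₹156,000) is divided at the grandchildren's generation into 4 shares of ₹39,000. Wren, Eira, and Soraya each take ₹39,000. The remaining share for the deceased Elif (₹39,000) is carried to the next generation.
That pool (₹39,000) is divided at the great-grandchildren's generation equally among Chioma, Anna, and Wiremu: ₹13,000 each.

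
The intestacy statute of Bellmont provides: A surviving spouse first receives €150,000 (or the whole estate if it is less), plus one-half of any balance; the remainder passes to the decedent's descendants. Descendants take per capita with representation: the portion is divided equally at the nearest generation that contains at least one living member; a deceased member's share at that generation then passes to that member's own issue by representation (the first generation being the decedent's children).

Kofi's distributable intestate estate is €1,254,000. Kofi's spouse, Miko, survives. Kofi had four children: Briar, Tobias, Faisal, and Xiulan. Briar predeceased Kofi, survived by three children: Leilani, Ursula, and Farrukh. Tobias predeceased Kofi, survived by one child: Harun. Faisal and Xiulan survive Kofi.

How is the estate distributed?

Miko first takes €150,000, leaving a balance of €1,104,000. Miko then takes one-half of the balance (€552,000), for a total of €702,000. The remaining €552,000 passes to the descendants.
The descendants' portion (€552,000) is divided into 4 shares of €138,000: Faisal and Xiulan each take €138,000; Briar's €138,000 share passes to Briar's issue; Tobias's €138,000 share passes to Tobias's issue.
Briar's share (€138,000) is divided into 3 shares of €46,000: Leilani, Ursula, and Farrukh each take €46,000.
Tobias's share (€138,000) passes entirely to Harun.

Miko: €702,000; Leilani: €46,000; Ursula: €46,000; Farrukh: €46,000; Harun: €138,000; Faisal: €138,000; Xiulan: €138,000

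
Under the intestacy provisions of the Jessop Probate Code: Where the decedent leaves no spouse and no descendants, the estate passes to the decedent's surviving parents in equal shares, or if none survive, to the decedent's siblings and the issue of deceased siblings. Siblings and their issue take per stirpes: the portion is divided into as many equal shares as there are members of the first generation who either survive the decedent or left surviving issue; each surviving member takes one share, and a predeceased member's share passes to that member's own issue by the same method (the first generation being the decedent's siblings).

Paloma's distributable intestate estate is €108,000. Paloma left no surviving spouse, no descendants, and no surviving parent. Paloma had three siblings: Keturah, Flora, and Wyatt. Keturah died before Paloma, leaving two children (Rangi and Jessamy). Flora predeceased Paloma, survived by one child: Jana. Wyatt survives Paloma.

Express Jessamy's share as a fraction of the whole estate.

Jessamy receives 1/6 of the estate.

The entire €108,000 passes to the siblings and their issue.
That amount (€108,000) is divided into 3 shares of €36,000: Wyatt takes €36,000; Keturah's €36,000 share passes to Keturah's issue; Flora's €36,000 share passes to Flora's issue.
Keturah's share (€36,000) is divided into 2 shares of €18,000: Rangi and Jessamy each take €18,000.
Flora's share (€36,000) passes entirely to Jana.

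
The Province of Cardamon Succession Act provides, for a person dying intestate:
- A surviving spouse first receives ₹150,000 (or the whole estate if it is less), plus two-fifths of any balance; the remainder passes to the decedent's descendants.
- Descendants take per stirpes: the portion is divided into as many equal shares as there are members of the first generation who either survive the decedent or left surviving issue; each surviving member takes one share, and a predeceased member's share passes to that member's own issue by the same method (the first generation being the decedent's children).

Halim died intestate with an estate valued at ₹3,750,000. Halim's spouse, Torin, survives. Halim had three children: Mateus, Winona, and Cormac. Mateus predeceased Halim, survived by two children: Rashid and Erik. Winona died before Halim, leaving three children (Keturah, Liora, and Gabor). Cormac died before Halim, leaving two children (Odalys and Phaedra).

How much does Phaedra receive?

Torin first takes ₹150,000, leaving a balance of ₹3,600,000. Torin then takes two-fifths of the balance (₹1,440,000), for a total of ₹1,590,000. The remaining ₹2,160,000 passes to the descendants.
The descendants' portion (₹2,160,000) is divided into 3 shares of ₹720,000: Mateus's ₹720,000 share passes to Mateus's issue; Winona's ₹720,000 share passes to Winona's issue; Cormac's ₹720,000 share passes to Cormac's issue.
Mateus's share (₹720,000) is divided into 2 shares of ₹360,000: Rashid and Erik each take ₹360,000.
Winona's share (₹720,000) is divided into 3 shares of ₹240,000: Keturah, Liora, and Gabor each take ₹240,000.
Cormac's share (₹720,000) is divided into 2 shares of ₹360,000: Odalys and Phaedra each take ₹360,000.

Phaedra receives ₹360,000.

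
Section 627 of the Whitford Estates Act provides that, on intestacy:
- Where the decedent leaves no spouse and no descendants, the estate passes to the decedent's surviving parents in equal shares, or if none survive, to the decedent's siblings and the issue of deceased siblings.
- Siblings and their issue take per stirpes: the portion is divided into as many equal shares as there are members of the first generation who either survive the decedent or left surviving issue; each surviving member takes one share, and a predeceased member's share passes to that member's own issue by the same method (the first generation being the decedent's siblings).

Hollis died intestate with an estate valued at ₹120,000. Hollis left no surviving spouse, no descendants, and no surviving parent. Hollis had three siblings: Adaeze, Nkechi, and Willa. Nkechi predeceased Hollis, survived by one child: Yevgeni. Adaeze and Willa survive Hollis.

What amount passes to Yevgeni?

The entire ₹120,000 passes to the siblings and their issue.
That amount (₹120,000) is divided into 3 shares of ₹40,000: Adaeze and Willa each take ₹40,000; Nkechi's ₹40,000 share passes to Nkechi's issue.
Nkechi's share (₹40,000) passes entirely to Yevgeni.

Yevgeni receives ₹40,000.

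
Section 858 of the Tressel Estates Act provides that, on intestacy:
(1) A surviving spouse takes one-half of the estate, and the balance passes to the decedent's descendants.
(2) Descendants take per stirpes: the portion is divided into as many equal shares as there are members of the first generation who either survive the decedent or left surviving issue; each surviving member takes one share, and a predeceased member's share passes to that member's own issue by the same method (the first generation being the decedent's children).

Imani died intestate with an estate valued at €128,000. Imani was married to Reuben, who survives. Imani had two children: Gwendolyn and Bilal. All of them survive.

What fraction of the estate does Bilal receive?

Reuben takes one-half of €128,000 = €64,000. The remaining €64,000 passes to the descendants.
The descendants' portion (€64,000) is divided into 2 shares of €32,000: Gwendolyn and Bilal each take €32,000.

Bilal receives 1/4 of the estate.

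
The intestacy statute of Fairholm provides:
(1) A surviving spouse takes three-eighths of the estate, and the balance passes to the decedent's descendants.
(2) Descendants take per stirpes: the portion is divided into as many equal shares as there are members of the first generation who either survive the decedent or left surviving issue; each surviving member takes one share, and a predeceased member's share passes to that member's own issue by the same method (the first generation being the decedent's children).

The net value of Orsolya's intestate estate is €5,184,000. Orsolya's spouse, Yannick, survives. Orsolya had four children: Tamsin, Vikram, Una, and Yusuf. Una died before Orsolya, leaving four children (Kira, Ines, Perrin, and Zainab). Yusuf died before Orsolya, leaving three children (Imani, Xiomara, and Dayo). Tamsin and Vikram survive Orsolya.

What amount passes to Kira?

Kira receives €202,500.

Yannick takes three-eighths of €5,184,000 = €1,944,000. The remaining €3,240,000 passes to the descendants.
The descendants' portion (€3,240,000) is divided into 4 shares of €810,000: Tamsin and Vikram each take €810,000; Una's €810,000 share passes to Una's issue; Yusuf's €810,000 share passes to Yusuf's issue.
Una's share (€810,000) is divided into 4 shares of €202,500: Kira, Ines, Perrin, and Zainab each take €202,500.
Yusuf's share (€810,000) is divided into 3 shares of €270,000: Imani, Xiomara, and Dayo each take €270,000.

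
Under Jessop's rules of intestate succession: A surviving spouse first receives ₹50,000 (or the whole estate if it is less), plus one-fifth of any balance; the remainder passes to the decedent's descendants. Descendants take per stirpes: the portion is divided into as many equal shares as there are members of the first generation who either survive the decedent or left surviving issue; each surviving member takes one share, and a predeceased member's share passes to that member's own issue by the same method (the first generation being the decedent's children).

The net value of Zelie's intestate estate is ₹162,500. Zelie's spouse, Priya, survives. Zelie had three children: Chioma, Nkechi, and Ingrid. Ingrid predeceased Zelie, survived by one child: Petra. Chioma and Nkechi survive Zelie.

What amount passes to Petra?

Priya first takes ₹50,000, leaving a balance of ₹112,500. Priya then takes one-fifth of the balance (₹22,500), for a total of ₹72,500. The remaining ₹90,000 passes to the descendants.
The descendants' portion (₹90,000) is divided into 3 shares of ₹30,000: Chioma and Nkechi each take ₹30,000; Ingrid's ₹30,000 share passes to Ingrid's issue.
Ingrid's share (₹30,000) passes entirely to Petra.

Petra receives ₹30,000.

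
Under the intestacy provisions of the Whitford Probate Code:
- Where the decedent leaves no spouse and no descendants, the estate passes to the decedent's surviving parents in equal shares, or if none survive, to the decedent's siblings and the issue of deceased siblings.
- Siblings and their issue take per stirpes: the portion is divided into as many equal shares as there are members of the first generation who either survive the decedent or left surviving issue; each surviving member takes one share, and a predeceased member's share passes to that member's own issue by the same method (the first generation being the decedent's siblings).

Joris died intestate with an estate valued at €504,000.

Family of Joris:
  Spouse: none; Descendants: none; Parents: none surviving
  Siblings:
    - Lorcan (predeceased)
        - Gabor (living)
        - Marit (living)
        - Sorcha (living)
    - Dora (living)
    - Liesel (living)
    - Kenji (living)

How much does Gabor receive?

Gabor receives €42,000.

The entire €504,000 passes to the siblings and their issue.
That amount (€504,000) is divided into 4 shares of €126,000: Dora, Liesel, and Kenji each take €126,000; Lorcan's €126,000 share passes to Lorcan's issue.
Lorcan's share (€126,000) is divided into 3 shares of €42,000: Gabor, Marit, and Sorcha each take €42,000.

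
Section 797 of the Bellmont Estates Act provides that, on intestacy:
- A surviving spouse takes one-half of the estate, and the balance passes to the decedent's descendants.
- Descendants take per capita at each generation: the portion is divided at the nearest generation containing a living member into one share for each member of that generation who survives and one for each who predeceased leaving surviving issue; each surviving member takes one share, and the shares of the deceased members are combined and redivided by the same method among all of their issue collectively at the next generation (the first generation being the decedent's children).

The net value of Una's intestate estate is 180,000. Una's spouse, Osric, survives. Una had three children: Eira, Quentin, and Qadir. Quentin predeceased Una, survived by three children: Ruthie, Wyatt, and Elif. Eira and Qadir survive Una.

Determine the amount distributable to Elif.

Elif receives 10,000.

Osric takes one-half of 180,000 = 90,000. The remaining 90,000 passes to the descendants.
The descendants' portion (90,000) is divided at the children's generation into 3 shares of 30,000. Eira and Qadir each take 30,000. The remaining share for the deceased Quentin (30,000) is carried to the next generation.
That pool (30,000) is divided at the grandchildren's generation equally among Ruthie, Wyatt, and Elif: 10,000 each.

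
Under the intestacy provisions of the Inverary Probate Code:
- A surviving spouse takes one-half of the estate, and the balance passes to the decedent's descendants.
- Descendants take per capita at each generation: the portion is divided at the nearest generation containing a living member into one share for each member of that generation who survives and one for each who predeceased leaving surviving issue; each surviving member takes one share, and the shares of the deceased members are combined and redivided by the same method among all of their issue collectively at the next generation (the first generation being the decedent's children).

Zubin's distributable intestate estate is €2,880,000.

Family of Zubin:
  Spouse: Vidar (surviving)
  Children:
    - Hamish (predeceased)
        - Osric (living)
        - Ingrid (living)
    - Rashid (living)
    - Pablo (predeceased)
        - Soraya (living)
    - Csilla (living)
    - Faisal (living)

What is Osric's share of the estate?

Osric receives €192,000.

Vidar takes one-half of €2,880,000 = €1,440,000. The remaining €1,440,000 passes to the descendants.
The descendants' portion (€1,440,000) is divided at the children's generation into 5 shares of €288,000. Rashid, Csilla, and Faisal each take €288,000. The 2 shares of the deceased (Hamish and Pablo) are combined into a pool of €576,000.
That pool (€576,000) is divided at the grandchildren's generation equally among Osric, Ingrid, and Soraya: €192,000 each.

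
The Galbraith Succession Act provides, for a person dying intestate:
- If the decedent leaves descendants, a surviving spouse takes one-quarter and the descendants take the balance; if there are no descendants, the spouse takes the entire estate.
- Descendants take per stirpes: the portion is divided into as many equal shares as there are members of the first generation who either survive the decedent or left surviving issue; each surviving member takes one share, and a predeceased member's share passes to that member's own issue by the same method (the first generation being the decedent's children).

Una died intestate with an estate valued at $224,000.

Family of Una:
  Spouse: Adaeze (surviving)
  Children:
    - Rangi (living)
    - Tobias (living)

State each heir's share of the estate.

Adaeze: $56,000; Rangi: $84,000; Tobias: $84,000

Adaeze takes one-quarter of $224,000 = $56,000. The remaining $168,000 passes to the descendants.
The descendants' portion ($168,000) is divided into 2 shares of $84,000: Rangi and Tobias each take $84,000.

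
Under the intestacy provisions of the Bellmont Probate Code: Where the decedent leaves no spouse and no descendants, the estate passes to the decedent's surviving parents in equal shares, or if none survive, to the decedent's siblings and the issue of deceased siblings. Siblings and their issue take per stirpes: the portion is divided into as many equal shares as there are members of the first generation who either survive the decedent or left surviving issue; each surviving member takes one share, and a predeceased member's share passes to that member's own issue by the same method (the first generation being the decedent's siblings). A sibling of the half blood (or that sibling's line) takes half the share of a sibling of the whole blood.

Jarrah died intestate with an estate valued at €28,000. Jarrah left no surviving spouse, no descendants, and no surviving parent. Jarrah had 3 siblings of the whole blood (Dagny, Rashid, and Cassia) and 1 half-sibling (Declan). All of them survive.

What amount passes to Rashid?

Rashid receives €8,000.

The entire €28,000 passes to the siblings and their issue.
Counting each half-blood sibling's line as half a unit, there are 7/2 units in €28,000, so one unit is €8,000. Whole-blood lines (Dagny, Rashid, and Cassia) take €8,000 each; half-blood lines (Declan) take €4,000 each.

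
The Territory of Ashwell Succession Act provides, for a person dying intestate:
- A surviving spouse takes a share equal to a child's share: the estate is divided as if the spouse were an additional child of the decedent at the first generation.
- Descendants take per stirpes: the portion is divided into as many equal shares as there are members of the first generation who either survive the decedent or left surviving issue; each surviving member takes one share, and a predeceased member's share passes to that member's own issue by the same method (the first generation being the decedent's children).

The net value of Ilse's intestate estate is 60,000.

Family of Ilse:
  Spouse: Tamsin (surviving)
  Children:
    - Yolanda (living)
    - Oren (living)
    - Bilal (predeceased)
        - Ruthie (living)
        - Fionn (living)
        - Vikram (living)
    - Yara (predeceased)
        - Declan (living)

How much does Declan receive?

Declan receives 12,000.

The spouse counts as an additional share at the children's level, so there are 5 primary shares of 12,000. Tamsin takes one such share (12,000).
The children's combined portion (48,000) is divided into 4 shares of 12,000: Yolanda and Oren each take 12,000; Bilal's 12,000 share passes to Bilal's issue; Yara's 12,000 share passes to Yara's issue.
Bilal's share (12,000) is divided into 3 shares of 4,000: Ruthie, Fionn, and Vikram each take 4,000.
Yara's share (12,000) passes entirely to Declan.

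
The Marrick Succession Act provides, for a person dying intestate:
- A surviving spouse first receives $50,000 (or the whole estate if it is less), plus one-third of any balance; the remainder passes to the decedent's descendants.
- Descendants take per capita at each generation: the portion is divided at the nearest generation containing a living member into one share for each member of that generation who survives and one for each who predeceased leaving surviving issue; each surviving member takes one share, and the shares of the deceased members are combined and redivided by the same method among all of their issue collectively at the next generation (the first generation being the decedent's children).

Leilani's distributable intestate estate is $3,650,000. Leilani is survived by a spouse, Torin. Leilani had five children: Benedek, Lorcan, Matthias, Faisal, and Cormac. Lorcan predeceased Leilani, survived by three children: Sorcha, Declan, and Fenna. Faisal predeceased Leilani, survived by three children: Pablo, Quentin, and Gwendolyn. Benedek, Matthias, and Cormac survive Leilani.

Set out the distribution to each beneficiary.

Torin first takes $50,000, leaving a balance of $3,600,000. Torin then takes one-third of the balance ($1,200,000), for a total of $1,250,000. The remaining $2,400,000 passes to the descendants.
The descendants' portion ($2,400,000) is divided at the children's generation into 5 shares of $480,000. Benedek, Matthias, and Cormac each take $480,000. The 2 shares of the deceased (Lorcan and Faisal) are combined into a pool of $960,000.
That pool ($960,000) is divided at the grandchildren's generation equally among Sorcha, Declan, Fenna, Pablo, Quentin, and Gwendolyn: $160,000 each.

Torin: $1,250,000; Benedek: $480,000; Sorcha: $160,000; Declan: $160,000; Fenna: $160,000; Matthias: $480,000; Pablo: $160,000; Quentin: $160,000; Gwendolyn: $160,000; Cormac: $480,000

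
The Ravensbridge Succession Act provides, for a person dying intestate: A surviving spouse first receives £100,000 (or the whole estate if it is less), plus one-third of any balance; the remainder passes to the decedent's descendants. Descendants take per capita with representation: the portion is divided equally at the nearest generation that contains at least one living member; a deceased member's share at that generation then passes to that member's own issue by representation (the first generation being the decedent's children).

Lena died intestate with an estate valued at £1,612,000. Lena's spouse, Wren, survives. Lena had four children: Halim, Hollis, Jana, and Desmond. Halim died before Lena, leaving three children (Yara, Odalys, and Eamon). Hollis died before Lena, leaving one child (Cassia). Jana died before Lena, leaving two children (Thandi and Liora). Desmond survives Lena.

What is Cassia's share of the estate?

Wren first takes £100,000, leaving a balance of £1,512,000. Wren then takes one-third of the balance (£504,000), for a total of £604,000. The remaining £1,008,000 passes to the descendants.
The descendants' portion (£1,008,000) is divided into 4 shares of £252,000: Desmond takes £252,000; Halim's £252,000 share passes to Halim's issue; Hollis's £252,000 share passes to Hollis's issue; Jana's £252,000 share passes to Jana's issue.
Halim's share (£252,000) is divided into 3 shares of £84,000: Yara, Odalys, and Eamon each take £84,000.
Hollis's share (£252,000) passes entirely to Cassia.
Jana's share (£252,000) is divided into 2 shares of £126,000: Thandi and Liora each take £126,000.

Cassia receives £252,000.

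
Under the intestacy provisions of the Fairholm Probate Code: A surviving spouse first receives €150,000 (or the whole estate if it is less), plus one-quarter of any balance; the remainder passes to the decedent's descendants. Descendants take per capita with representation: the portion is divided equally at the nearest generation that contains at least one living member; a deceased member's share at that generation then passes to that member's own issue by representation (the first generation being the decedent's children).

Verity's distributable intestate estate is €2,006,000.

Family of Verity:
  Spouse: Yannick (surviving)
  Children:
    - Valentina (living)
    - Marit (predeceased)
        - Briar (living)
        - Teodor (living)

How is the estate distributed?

Yannick first takes €150,000, leaving a balance of €1,856,000. Yannick then takes one-quarter of the balance (€464,000), for a total of €614,000. The remaining €1,392,000 passes to the descendants.
The descendants' portion (€1,392,000) is divided into 2 shares of €696,000: Valentina takes €696,000; Marit's €696,000 share passes to Marit's issue.
Marit's share (€696,000) is divided into 2 shares of €348,000: Briar and Teodor each take €348,000.

Yannick: €614,000; Valentina: €696,000; Briar: €348,000; Teodor: €348,000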